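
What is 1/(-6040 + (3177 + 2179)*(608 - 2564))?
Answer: -1/10482376 ≈ -9.5398e-8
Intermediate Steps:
1/(-6040 + (3177 + 2179)*(608 - 2564)) = 1/(-6040 + 5356*(-1956)) = 1/(-6040 - 10476336) = 1/(-10482376) = -1/10482376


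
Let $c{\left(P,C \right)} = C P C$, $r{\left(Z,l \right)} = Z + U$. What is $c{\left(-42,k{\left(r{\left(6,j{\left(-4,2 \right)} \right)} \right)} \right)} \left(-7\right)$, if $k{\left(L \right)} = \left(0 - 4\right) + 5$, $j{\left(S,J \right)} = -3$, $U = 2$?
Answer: $294$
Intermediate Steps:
$r{\left(Z,l \right)} = 2 + Z$ ($r{\left(Z,l \right)} = Z + 2 = 2 + Z$)
$k{\left(L \right)} = 1$ ($k{\left(L \right)} = \left(0 - 4\right) + 5 = -4 + 5 = 1$)
$c{\left(P,C \right)} = P C^{2}$
$c{\left(-42,k{\left(r{\left(6,j{\left(-4,2 \right)} \right)} \right)} \right)} \left(-7\right) = - 42 \cdot 1^{2} \left(-7\right) = \left(-42\right) 1 \left(-7\right) = \left(-42\right) \left(-7\right) = 294$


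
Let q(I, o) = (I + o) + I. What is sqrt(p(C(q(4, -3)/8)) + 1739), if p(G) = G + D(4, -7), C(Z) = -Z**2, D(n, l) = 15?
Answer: sqrt(112231)/8 ≈ 41.876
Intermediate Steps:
q(I, o) = o + 2*I
p(G) = 15 + G (p(G) = G + 15 = 15 + G)
sqrt(p(C(q(4, -3)/8)) + 1739) = sqrt((15 - ((-3 + 2*4)/8)**2) + 1739) = sqrt((15 - ((-3 + 8)*(1/8))**2) + 1739) = sqrt((15 - (5*(1/8))**2) + 1739) = sqrt((15 - (5/8)**2) + 1739) = sqrt((15 - 1*25/64) + 1739) = sqrt((15 - 25/64) + 1739) = sqrt(935/64 + 1739) = sqrt(112231/64) = sqrt(112231)/8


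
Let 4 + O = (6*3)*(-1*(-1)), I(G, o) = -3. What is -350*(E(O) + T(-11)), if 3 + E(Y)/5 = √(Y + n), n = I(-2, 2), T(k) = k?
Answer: 9100 - 1750*√11 ≈ 3295.9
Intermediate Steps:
O = 14 (O = -4 + (6*3)*(-1*(-1)) = -4 + 18*1 = -4 + 18 = 14)
n = -3
E(Y) = -15 + 5*√(-3 + Y) (E(Y) = -15 + 5*√(Y - 3) = -15 + 5*√(-3 + Y))
-350*(E(O) + T(-11)) = -350*((-15 + 5*√(-3 + 14)) - 11) = -350*((-15 + 5*√11) - 11) = -350*(-26 + 5*√11) = 9100 - 1750*√11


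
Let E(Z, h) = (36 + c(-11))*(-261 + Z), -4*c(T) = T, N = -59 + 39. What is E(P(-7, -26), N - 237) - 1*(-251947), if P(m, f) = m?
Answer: 241562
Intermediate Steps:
N = -20
c(T) = -T/4
E(Z, h) = -40455/4 + 155*Z/4 (E(Z, h) = (36 - ¼*(-11))*(-261 + Z) = (36 + 11/4)*(-261 + Z) = 155*(-261 + Z)/4 = -40455/4 + 155*Z/4)
E(P(-7, -26), N - 237) - 1*(-251947) = (-40455/4 + (155/4)*(-7)) - 1*(-251947) = (-40455/4 - 1085/4) + 251947 = -10385 + 251947 = 241562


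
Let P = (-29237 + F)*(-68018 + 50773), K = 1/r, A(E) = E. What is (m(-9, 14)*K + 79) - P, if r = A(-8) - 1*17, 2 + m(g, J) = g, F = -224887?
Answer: -109559207514/25 ≈ -4.3824e+9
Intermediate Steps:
m(g, J) = -2 + g
r = -25 (r = -8 - 1*17 = -8 - 17 = -25)
K = -1/25 (K = 1/(-25) = -1/25 ≈ -0.040000)
P = 4382368380 (P = (-29237 - 224887)*(-68018 + 50773) = -254124*(-17245) = 4382368380)
(m(-9, 14)*K + 79) - P = ((-2 - 9)*(-1/25) + 79) - 1*4382368380 = (-11*(-1/25) + 79) - 4382368380 = (11/25 + 79) - 4382368380 = 1986/25 - 4382368380 = -109559207514/25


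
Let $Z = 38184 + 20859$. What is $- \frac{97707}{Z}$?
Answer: $- \frac{32569}{19681} \approx -1.6548$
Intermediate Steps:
$Z = 59043$
$- \frac{97707}{Z} = - \frac{97707}{59043} = \left(-97707\right) \frac{1}{59043} = - \frac{32569}{19681}$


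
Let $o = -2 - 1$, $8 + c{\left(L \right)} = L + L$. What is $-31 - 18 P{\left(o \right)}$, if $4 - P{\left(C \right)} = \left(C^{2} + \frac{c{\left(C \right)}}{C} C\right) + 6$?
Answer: $-85$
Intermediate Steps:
$c{\left(L \right)} = -8 + 2 L$ ($c{\left(L \right)} = -8 + \left(L + L\right) = -8 + 2 L$)
$o = -3$
$P{\left(C \right)} = 6 - C^{2} - 2 C$ ($P{\left(C \right)} = 4 - \left(\left(C^{2} + \frac{-8 + 2 C}{C} C\right) + 6\right) = 4 - \left(\left(C^{2} + \left(-8 + 2 C\right)\right) + 6\right) = 4 - \left(\left(-8 + C^{2} + 2 C\right) + 6\right) = 4 - \left(-2 + C^{2} + 2 C\right) = 6 - C^{2} - 2 C$)
$-31 - 18 P{\left(o \right)} = -31 - 18 \left(6 - \left(-3\right)^{2} - -6\right) = -31 - 18 \left(6 - 9 + 6\right) = -31 - 54 = -85$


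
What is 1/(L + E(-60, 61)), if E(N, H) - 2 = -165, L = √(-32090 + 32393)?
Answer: -163/26266 - √303/26266 ≈ -0.0068685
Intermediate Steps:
L = √303 ≈ 17.407
E(N, H) = -163 (E(N, H) = 2 - 165 = -163)
1/(L + E(-60, 61)) = 1/(√303 - 163) = 1/(-163 + √303)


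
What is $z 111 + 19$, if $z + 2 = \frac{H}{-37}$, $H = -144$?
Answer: $229$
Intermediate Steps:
$z = \frac{70}{37}$ ($z = -2 - \frac{144}{-37} = -2 - - \frac{144}{37} = -2 + \frac{144}{37} = \frac{70}{37} \approx 1.8919$)
$z 111 + 19 = \frac{70}{37} \cdot 111 + 19 = 210 + 19 = 229$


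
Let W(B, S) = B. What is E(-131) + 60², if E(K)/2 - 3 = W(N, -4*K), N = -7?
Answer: 3592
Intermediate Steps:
E(K) = -8 (E(K) = 6 + 2*(-7) = 6 - 14 = -8)
E(-131) + 60² = -8 + 60² = -8 + 3600 = 3592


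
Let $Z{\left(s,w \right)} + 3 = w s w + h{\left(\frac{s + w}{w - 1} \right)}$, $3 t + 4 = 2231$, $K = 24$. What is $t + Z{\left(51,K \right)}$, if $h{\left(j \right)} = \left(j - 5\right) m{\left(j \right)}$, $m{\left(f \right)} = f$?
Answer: $\frac{47784034}{1587} \approx 30110.0$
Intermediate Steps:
$t = \frac{2227}{3}$ ($t = - \frac{4}{3} + \frac{1}{3} \cdot 2231 = - \frac{4}{3} + \frac{2231}{3} = \frac{2227}{3} \approx 742.33$)
$h{\left(j \right)} = j \left(-5 + j\right)$ ($h{\left(j \right)} = \left(j - 5\right) j = \left(-5 + j\right) j = j \left(-5 + j\right)$)
$Z{\left(s,w \right)} = -3 + s w^{2} + \frac{\left(-5 + \frac{s + w}{-1 + w}\right) \left(s + w\right)}{-1 + w}$ ($Z{\left(s,w \right)} = -3 + \left(w s w + \frac{s + w}{w - 1} \left(-5 + \frac{s + w}{w - 1}\right)\right) = -3 + \left(s w w + \frac{s + w}{-1 + w} \left(-5 + \frac{s + w}{-1 + w}\right)\right) = -3 + \left(s w^{2} + \frac{s + w}{-1 + w} \left(-5 + \frac{s + w}{-1 + w}\right)\right) = -3 + \left(s w^{2} + \frac{\left(-5 + \frac{s + w}{-1 + w}\right) \left(s + w\right)}{-1 + w}\right) = -3 + s w^{2} + \frac{\left(-5 + \frac{s + w}{-1 + w}\right) \left(s + w\right)}{-1 + w}$)
$t + Z{\left(51,K \right)} = \frac{2227}{3} + \frac{\left(-1 + 24\right)^{2} \left(-3 + 51 \cdot 24^{2}\right) + \left(51 + 24\right) \left(5 + 51 - 96\right)}{\left(-1 + 24\right)^{2}} = \frac{2227}{3} + \frac{23^{2} \left(-3 + 51 \cdot 576\right) + 75 \left(5 + 51 - 96\right)}{529} = \frac{2227}{3} + \frac{529 \left(-3 + 29376\right) + 75 \left(-40\right)}{529} = \frac{2227}{3} + \frac{529 \cdot 29373 - 3000}{529} = \frac{2227}{3} + \frac{15538317 - 3000}{529} = \frac{2227}{3} + \frac{1}{529} \cdot 15535317 = \frac{2227}{3} + \frac{15535317}{529} = \frac{47784034}{1587}$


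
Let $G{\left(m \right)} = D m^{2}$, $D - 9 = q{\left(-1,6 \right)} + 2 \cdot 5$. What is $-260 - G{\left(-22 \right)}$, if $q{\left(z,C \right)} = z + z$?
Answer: $-8488$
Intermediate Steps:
$q{\left(z,C \right)} = 2 z$
$D = 17$ ($D = 9 + \left(2 \left(-1\right) + 2 \cdot 5\right) = 9 + \left(-2 + 10\right) = 9 + 8 = 17$)
$G{\left(m \right)} = 17 m^{2}$
$-260 - G{\left(-22 \right)} = -260 - 17 \left(-22\right)^{2} = -260 - 17 \cdot 484 = -260 - 8228 = -8488$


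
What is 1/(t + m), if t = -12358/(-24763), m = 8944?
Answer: 24763/221492630 ≈ 0.00011180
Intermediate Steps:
t = 12358/24763 (t = -12358*(-1/24763) = 12358/24763 ≈ 0.49905)
1/(t + m) = 1/(12358/24763 + 8944) = 1/(221492630/24763) = 24763/221492630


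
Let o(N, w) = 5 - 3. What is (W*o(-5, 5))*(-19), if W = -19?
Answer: 722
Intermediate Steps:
o(N, w) = 2
(W*o(-5, 5))*(-19) = -19*2*(-19) = -38*(-19) = 722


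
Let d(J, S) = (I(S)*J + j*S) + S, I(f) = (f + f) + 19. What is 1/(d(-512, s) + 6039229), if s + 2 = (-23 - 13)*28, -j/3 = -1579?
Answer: 1/2278361 ≈ 4.3891e-7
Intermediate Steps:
j = 4737 (j = -3*(-1579) = 4737)
I(f) = 19 + 2*f (I(f) = 2*f + 19 = 19 + 2*f)
s = -1010 (s = -2 + (-23 - 13)*28 = -2 - 36*28 = -2 - 1008 = -1010)
d(J, S) = 4738*S + J*(19 + 2*S) (d(J, S) = ((19 + 2*S)*J + 4737*S) + S = (J*(19 + 2*S) + 4737*S) + S = (4737*S + J*(19 + 2*S)) + S = 4738*S + J*(19 + 2*S))
1/(d(-512, s) + 6039229) = 1/((4738*(-1010) - 512*(19 + 2*(-1010))) + 6039229) = 1/((-4785380 - 512*(19 - 2020)) + 6039229) = 1/((-4785380 - 512*(-2001)) + 6039229) = 1/((-4785380 + 1024512) + 6039229) = 1/(-3760868 + 6039229) = 1/2278361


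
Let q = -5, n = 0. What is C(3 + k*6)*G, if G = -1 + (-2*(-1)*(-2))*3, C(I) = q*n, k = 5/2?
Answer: 0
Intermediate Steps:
k = 5/2 (k = 5*(½) = 5/2 ≈ 2.5000)
C(I) = 0 (C(I) = -5*0 = 0)
G = -13 (G = -1 + (2*(-2))*3 = -1 - 4*3 = -1 - 12 = -13)
C(3 + k*6)*G = 0*(-13) = 0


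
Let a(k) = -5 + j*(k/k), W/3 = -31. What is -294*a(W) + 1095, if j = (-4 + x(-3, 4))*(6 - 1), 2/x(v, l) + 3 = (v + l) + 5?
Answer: 7465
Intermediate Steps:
W = -93 (W = 3*(-31) = -93)
x(v, l) = 2/(2 + l + v) (x(v, l) = 2/(-3 + ((v + l) + 5)) = 2/(-3 + ((l + v) + 5)) = 2/(-3 + (5 + l + v)) = 2/(2 + l + v))
j = -50/3 (j = (-4 + 2/(2 + 4 - 3))*(6 - 1) = (-4 + 2/3)*5 = (-4 + 2*(⅓))*5 = (-4 + ⅔)*5 = -10/3*5 = -50/3 ≈ -16.667)
a(k) = -65/3 (a(k) = -5 - 50*k/(3*k) = -5 - 50/3*1 = -5 - 50/3 = -65/3)
-294*a(W) + 1095 = -294*(-65/3) + 1095 = 6370 + 1095 = 7465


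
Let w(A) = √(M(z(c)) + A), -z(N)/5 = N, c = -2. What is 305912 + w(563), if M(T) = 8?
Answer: 305912 + √571 ≈ 3.0594e+5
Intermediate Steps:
z(N) = -5*N
w(A) = √(8 + A)
305912 + w(563) = 305912 + √(8 + 563) = 305912 + √571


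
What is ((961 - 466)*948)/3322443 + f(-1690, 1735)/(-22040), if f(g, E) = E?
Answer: 10524257/168337112 ≈ 0.062519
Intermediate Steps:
((961 - 466)*948)/3322443 + f(-1690, 1735)/(-22040) = ((961 - 466)*948)/3322443 + 1735/(-22040) = (495*948)*(1/3322443) + 1735*(-1/22040) = 469260*(1/3322443) - 347/4408 = 156420/1107481 - 347/4408 = 10524257/168337112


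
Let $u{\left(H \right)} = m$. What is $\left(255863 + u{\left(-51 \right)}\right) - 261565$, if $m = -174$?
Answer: $-5876$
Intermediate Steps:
$u{\left(H \right)} = -174$
$\left(255863 + u{\left(-51 \right)}\right) - 261565 = \left(255863 - 174\right) - 261565 = 255689 - 261565 = -5876$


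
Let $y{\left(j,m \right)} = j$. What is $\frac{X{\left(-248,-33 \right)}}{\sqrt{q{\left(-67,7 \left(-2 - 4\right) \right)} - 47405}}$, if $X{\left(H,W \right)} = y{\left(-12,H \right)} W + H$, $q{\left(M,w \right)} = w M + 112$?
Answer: $- \frac{148 i \sqrt{44479}}{44479} \approx - 0.70175 i$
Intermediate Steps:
$q{\left(M,w \right)} = 112 + M w$ ($q{\left(M,w \right)} = M w + 112 = 112 + M w$)
$X{\left(H,W \right)} = H - 12 W$ ($X{\left(H,W \right)} = - 12 W + H = H - 12 W$)
$\frac{X{\left(-248,-33 \right)}}{\sqrt{q{\left(-67,7 \left(-2 - 4\right) \right)} - 47405}} = \frac{-248 - -396}{\sqrt{\left(112 - 67 \cdot 7 \left(-2 - 4\right)\right) - 47405}} = \frac{-248 + 396}{\sqrt{\left(112 - 67 \cdot 7 \left(-6\right)\right) - 47405}} = \frac{148}{\sqrt{\left(112 - -2814\right) - 47405}} = \frac{148}{\sqrt{\left(112 + 2814\right) - 47405}} = \frac{148}{\sqrt{2926 - 47405}} = \frac{148}{\sqrt{-44479}} = \frac{148}{i \sqrt{44479}} = 148 \left(- \frac{i \sqrt{44479}}{44479}\right) = - \frac{148 i \sqrt{44479}}{44479}$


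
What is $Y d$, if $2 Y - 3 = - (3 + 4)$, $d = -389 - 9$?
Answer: $796$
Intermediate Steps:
$d = -398$
$Y = -2$ ($Y = \frac{3}{2} + \frac{\left(-1\right) \left(3 + 4\right)}{2} = \frac{3}{2} + \frac{\left(-1\right) 7}{2} = \frac{3}{2} + \frac{1}{2} \left(-7\right) = \frac{3}{2} - \frac{7}{2} = -2$)
$Y d = \left(-2\right) \left(-398\right) = 796$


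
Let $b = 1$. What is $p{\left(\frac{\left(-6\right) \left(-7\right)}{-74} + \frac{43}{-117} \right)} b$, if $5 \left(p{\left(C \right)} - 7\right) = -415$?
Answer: $-76$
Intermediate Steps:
$p{\left(C \right)} = -76$ ($p{\left(C \right)} = 7 + \frac{1}{5} \left(-415\right) = 7 - 83 = -76$)
$p{\left(\frac{\left(-6\right) \left(-7\right)}{-74} + \frac{43}{-117} \right)} b = \left(-76\right) 1 = -76$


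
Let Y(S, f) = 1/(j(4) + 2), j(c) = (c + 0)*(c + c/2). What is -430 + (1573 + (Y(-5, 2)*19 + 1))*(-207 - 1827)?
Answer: -41644621/13 ≈ -3.2034e+6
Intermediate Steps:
j(c) = 3*c²/2 (j(c) = c*(c + c*(½)) = c*(c + c/2) = c*(3*c/2) = 3*c²/2)
Y(S, f) = 1/26 (Y(S, f) = 1/((3/2)*4² + 2) = 1/((3/2)*16 + 2) = 1/(24 + 2) = 1/26)
-430 + (1573 + (Y(-5, 2)*19 + 1))*(-207 - 1827) = -430 + (1573 + ((1/26)*19 + 1))*(-207 - 1827) = -430 + (1573 + (19/26 + 1))*(-2034) = -430 + (1573 + 45/26)*(-2034) = -430 + (40943/26)*(-2034) = -430 - 41639031/13 = -41644621/13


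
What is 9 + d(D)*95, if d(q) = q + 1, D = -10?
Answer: -846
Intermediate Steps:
d(q) = 1 + q
9 + d(D)*95 = 9 + (1 - 10)*95 = 9 - 9*95 = 9 - 855 = -846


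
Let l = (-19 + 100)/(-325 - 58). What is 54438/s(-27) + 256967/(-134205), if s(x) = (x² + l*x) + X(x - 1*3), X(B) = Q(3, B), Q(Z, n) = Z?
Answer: 908512336163/12639561105 ≈ 71.878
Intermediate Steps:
X(B) = 3
l = -81/383 (l = 81/(-383) = 81*(-1/383) = -81/383 ≈ -0.21149)
s(x) = 3 + x² - 81*x/383 (s(x) = (x² - 81*x/383) + 3 = 3 + x² - 81*x/383)
54438/s(-27) + 256967/(-134205) = 54438/(3 + (-27)² - 81/383*(-27)) + 256967/(-134205) = 54438/(3 + 729 + 2187/383) + 256967*(-1/134205) = 54438/(282543/383) - 256967/134205 = 54438*(383/282543) - 256967/134205 = 6949918/94181 - 256967/134205 = 908512336163/12639561105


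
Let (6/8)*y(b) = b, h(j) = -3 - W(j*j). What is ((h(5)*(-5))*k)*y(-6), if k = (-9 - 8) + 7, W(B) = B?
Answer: 11200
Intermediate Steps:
h(j) = -3 - j**2 (h(j) = -3 - j*j = -3 - j**2)
y(b) = 4*b/3
k = -10 (k = -17 + 7 = -10)
((h(5)*(-5))*k)*y(-6) = (((-3 - 1*5**2)*(-5))*(-10))*((4/3)*(-6)) = (((-3 - 1*25)*(-5))*(-10))*(-8) = (((-3 - 25)*(-5))*(-10))*(-8) = (-28*(-5)*(-10))*(-8) = (140*(-10))*(-8) = -1400*(-8) = 11200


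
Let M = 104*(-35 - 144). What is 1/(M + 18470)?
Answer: -1/146 ≈ -0.0068493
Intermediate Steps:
M = -18616 (M = 104*(-179) = -18616)
1/(M + 18470) = 1/(-18616 + 18470) = 1/(-146) = -1/146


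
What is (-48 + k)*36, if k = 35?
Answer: -468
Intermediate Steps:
(-48 + k)*36 = (-48 + 35)*36 = -13*36 = -468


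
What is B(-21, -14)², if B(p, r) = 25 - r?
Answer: 1521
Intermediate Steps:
B(-21, -14)² = (25 - 1*(-14))² = (25 + 14)² = 39² = 1521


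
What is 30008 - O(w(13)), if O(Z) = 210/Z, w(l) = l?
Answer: 389894/13 ≈ 29992.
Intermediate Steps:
30008 - O(w(13)) = 30008 - 210/13 = 389894/13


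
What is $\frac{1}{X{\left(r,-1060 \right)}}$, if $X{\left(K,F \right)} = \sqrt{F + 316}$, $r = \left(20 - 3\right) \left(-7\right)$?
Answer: $- \frac{i \sqrt{186}}{372} \approx - 0.036662 i$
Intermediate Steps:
$r = -119$ ($r = 17 \left(-7\right) = -119$)
$X{\left(K,F \right)} = \sqrt{316 + F}$
$\frac{1}{X{\left(r,-1060 \right)}} = \frac{1}{\sqrt{316 - 1060}} = \frac{1}{\sqrt{-744}} = \frac{1}{2 i \sqrt{186}} = - \frac{i \sqrt{186}}{372}$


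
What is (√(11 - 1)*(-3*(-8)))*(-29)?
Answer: -696*√10 ≈ -2200.9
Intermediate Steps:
(√(11 - 1)*(-3*(-8)))*(-29) = (√10*24)*(-29) = (24*√10)*(-29) = -696*√10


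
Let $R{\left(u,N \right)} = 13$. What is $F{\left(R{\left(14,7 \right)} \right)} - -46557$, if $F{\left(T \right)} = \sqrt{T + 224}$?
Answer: $46557 + \sqrt{237} \approx 46572.0$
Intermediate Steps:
$F{\left(T \right)} = \sqrt{224 + T}$
$F{\left(R{\left(14,7 \right)} \right)} - -46557 = \sqrt{224 + 13} - -46557 = \sqrt{237} + 46557 = 46557 + \sqrt{237}$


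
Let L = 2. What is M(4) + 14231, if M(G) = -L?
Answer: 14229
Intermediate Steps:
M(G) = -2 (M(G) = -1*2 = -2)
M(4) + 14231 = -2 + 14231 = 14229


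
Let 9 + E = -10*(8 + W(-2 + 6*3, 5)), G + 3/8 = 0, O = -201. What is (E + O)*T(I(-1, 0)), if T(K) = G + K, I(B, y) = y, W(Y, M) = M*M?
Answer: 405/2 ≈ 202.50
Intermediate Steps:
W(Y, M) = M²
G = -3/8 (G = -3/8 + 0 = -3/8 ≈ -0.37500)
T(K) = -3/8 + K
E = -339 (E = -9 - 10*(8 + 5²) = -9 - 10*(8 + 25) = -9 - 10*33 = -9 - 330 = -339)
(E + O)*T(I(-1, 0)) = (-339 - 201)*(-3/8 + 0) = -540*(-3/8) = 405/2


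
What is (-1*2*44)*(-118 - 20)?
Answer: 12144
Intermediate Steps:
(-1*2*44)*(-118 - 20) = -2*44*(-138) = -88*(-138) = 12144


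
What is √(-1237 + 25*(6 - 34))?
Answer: I*√1937 ≈ 44.011*I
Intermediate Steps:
√(-1237 + 25*(6 - 34)) = √(-1237 + 25*(-28)) = √(-1237 - 700) = √(-1937) = I*√1937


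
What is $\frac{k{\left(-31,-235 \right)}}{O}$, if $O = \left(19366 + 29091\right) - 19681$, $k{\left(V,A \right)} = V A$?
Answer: $\frac{7285}{28776} \approx 0.25316$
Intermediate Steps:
$k{\left(V,A \right)} = A V$
$O = 28776$ ($O = 48457 - 19681 = 28776$)
$\frac{k{\left(-31,-235 \right)}}{O} = \frac{\left(-235\right) \left(-31\right)}{28776} = 7285 \cdot \frac{1}{28776} = \frac{7285}{28776}$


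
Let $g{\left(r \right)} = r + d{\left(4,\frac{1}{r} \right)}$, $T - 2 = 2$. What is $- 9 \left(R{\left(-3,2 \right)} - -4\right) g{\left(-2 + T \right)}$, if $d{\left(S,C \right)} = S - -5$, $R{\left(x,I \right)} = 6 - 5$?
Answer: $-495$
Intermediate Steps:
$T = 4$ ($T = 2 + 2 = 4$)
$R{\left(x,I \right)} = 1$
$d{\left(S,C \right)} = 5 + S$ ($d{\left(S,C \right)} = S + 5 = 5 + S$)
$g{\left(r \right)} = 9 + r$ ($g{\left(r \right)} = r + \left(5 + 4\right) = r + 9 = 9 + r$)
$- 9 \left(R{\left(-3,2 \right)} - -4\right) g{\left(-2 + T \right)} = - 9 \left(1 - -4\right) \left(9 + \left(-2 + 4\right)\right) = - 9 \left(1 + 4\right) \left(9 + 2\right) = \left(-9\right) 5 \cdot 11 = \left(-45\right) 11 = -495$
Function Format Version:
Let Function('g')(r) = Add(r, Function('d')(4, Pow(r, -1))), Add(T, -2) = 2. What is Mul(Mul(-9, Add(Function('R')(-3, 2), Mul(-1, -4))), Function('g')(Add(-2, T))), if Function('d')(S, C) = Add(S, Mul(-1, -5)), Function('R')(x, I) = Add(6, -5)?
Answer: -495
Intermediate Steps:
T = 4 (T = Add(2, 2) = 4)
Function('R')(x, I) = 1
Function('d')(S, C) = Add(5, S) (Function('d')(S, C) = Add(S, 5) = Add(5, S))
Function('g')(r) = Add(9, r) (Function('g')(r) = Add(r, Add(5, 4)) = Add(r, 9) = Add(9, r))
Mul(Mul(-9, Add(Function('R')(-3, 2), Mul(-1, -4))), Function('g')(Add(-2, T))) = Mul(Mul(-9, Add(1, Mul(-1, -4))), Add(9, Add(-2, 4))) = Mul(Mul(-9, Add(1, 4)), Add(9, 2)) = Mul(Mul(-9, 5), 11) = Mul(-45, 11) = -495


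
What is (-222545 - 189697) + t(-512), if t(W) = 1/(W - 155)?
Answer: -274965415/667 ≈ -4.1224e+5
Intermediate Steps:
t(W) = 1/(-155 + W)
(-222545 - 189697) + t(-512) = (-222545 - 189697) + 1/(-155 - 512) = -412242 + 1/(-667) = -412242 - 1/667 = -274965415/667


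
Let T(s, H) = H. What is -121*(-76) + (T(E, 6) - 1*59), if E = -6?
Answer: 9143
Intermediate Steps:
-121*(-76) + (T(E, 6) - 1*59) = -121*(-76) + (6 - 1*59) = 9196 + (6 - 59) = 9196 - 53 = 9143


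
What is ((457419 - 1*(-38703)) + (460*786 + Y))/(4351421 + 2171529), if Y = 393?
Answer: 34323/260918 ≈ 0.13155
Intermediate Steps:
((457419 - 1*(-38703)) + (460*786 + Y))/(4351421 + 2171529) = ((457419 - 1*(-38703)) + (460*786 + 393))/(4351421 + 2171529) = ((457419 + 38703) + (361560 + 393))/6522950 = (496122 + 361953)*(1/6522950) = 858075*(1/6522950) = 34323/260918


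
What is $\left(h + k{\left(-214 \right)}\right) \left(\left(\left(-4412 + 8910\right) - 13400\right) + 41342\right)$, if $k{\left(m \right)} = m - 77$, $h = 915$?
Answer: $20242560$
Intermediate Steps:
$k{\left(m \right)} = -77 + m$
$\left(h + k{\left(-214 \right)}\right) \left(\left(\left(-4412 + 8910\right) - 13400\right) + 41342\right) = \left(915 - 291\right) \left(\left(\left(-4412 + 8910\right) - 13400\right) + 41342\right) = \left(915 - 291\right) \left(\left(4498 - 13400\right) + 41342\right) = 624 \left(-8902 + 41342\right) = 624 \cdot 32440 = 20242560$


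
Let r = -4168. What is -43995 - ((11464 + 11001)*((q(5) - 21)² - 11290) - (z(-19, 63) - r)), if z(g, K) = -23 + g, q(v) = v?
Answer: 247838941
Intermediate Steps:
-43995 - ((11464 + 11001)*((q(5) - 21)² - 11290) - (z(-19, 63) - r)) = -43995 - ((11464 + 11001)*((5 - 21)² - 11290) - ((-23 - 19) - 1*(-4168))) = -43995 - (22465*((-16)² - 11290) - (-42 + 4168)) = -43995 - (22465*(256 - 11290) - 1*4126) = -43995 - (22465*(-11034) - 4126) = -43995 - (-247878810 - 4126) = -43995 - 1*(-247882936) = -43995 + 247882936 = 247838941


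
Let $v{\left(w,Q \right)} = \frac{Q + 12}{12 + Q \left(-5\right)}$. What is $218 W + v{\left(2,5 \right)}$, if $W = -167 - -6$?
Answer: $- \frac{456291}{13} \approx -35099.0$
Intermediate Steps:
$v{\left(w,Q \right)} = \frac{12 + Q}{12 - 5 Q}$
$W = -161$ ($W = -167 + 6 = -161$)
$218 W + v{\left(2,5 \right)} = 218 \left(-161\right) + \frac{-12 - 5}{-12 + 5 \cdot 5} = -35098 + \frac{-12 - 5}{-12 + 25} = -35098 + \frac{1}{13} \left(-17\right) = -35098 - \frac{17}{13} = - \frac{456291}{13}$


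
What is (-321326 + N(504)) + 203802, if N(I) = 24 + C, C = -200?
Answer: -117700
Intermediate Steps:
N(I) = -176 (N(I) = 24 - 200 = -176)
(-321326 + N(504)) + 203802 = (-321326 - 176) + 203802 = -321502 + 203802 = -117700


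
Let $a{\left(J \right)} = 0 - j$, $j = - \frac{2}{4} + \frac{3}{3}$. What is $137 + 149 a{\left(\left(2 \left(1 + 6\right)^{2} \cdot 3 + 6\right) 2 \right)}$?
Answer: $\frac{125}{2} \approx 62.5$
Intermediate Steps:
$j = \frac{1}{2}$ ($j = \left(-2\right) \frac{1}{4} + 3 \cdot \frac{1}{3} = - \frac{1}{2} + 1 = \frac{1}{2} \approx 0.5$)
$a{\left(J \right)} = - \frac{1}{2}$ ($a{\left(J \right)} = 0 - \frac{1}{2} = - \frac{1}{2}$)
$137 + 149 a{\left(\left(2 \left(1 + 6\right)^{2} \cdot 3 + 6\right) 2 \right)} = 137 + 149 \left(- \frac{1}{2}\right) = 137 - \frac{149}{2} = \frac{125}{2}$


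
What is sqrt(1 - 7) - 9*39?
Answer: -351 + I*sqrt(6) ≈ -351.0 + 2.4495*I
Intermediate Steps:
sqrt(1 - 7) - 9*39 = sqrt(-6) - 351 = I*sqrt(6) - 351 = -351 + I*sqrt(6)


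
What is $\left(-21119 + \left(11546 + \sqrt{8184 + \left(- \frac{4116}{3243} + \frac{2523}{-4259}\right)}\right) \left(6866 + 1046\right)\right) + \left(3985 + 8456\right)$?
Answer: $91343274 + \frac{1720 \sqrt{6937348010017523}}{200173} \approx 9.2059 \cdot 10^{7}$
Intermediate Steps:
$\left(-21119 + \left(11546 + \sqrt{8184 + \left(- \frac{4116}{3243} + \frac{2523}{-4259}\right)}\right) \left(6866 + 1046\right)\right) + \left(3985 + 8456\right) = \left(-21119 + \left(11546 + \sqrt{8184 + \left(\left(-4116\right) \frac{1}{3243} + 2523 \left(- \frac{1}{4259}\right)\right)}\right) 7912\right) + 12441 = \left(-21119 + \left(11546 + \sqrt{8184 - \frac{8570711}{4603979}}\right) 7912\right) + 12441 = \left(-21119 + \left(11546 + \sqrt{\frac{37670393425}{4603979}}\right) 7912\right) + 12441 = \left(-21119 + \left(11546 + \frac{5 \sqrt{6937348010017523}}{4603979}\right) 7912\right) + 12441 = \left(-21119 + \left(91351952 + \frac{1720 \sqrt{6937348010017523}}{200173}\right)\right) + 12441 = \left(91330833 + \frac{1720 \sqrt{6937348010017523}}{200173}\right) + 12441 = 91343274 + \frac{1720 \sqrt{6937348010017523}}{200173}$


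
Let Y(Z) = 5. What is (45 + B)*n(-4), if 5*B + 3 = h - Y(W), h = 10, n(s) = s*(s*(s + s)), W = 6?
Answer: -29056/5 ≈ -5811.2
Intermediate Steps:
n(s) = 2*s**3 (n(s) = s*(s*(2*s)) = s*(2*s**2) = 2*s**3)
B = 2/5 (B = -3/5 + (10 - 1*5)/5 = -3/5 + (10 - 5)/5 = -3/5 + (1/5)*5 = -3/5 + 1 = 2/5 ≈ 0.40000)
(45 + B)*n(-4) = (45 + 2/5)*(2*(-4)**3) = 227*(2*(-64))/5 = (227/5)*(-128) = -29056/5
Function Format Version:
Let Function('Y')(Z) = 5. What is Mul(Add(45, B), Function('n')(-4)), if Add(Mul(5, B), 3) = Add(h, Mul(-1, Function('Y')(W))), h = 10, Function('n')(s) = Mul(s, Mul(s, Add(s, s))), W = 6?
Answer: Rational(-29056, 5) ≈ -5811.2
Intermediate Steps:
Function('n')(s) = Mul(2, Pow(s, 3)) (Function('n')(s) = Mul(s, Mul(s, Mul(2, s))) = Mul(s, Mul(2, Pow(s, 2))) = Mul(2, Pow(s, 3)))
B = Rational(2, 5) (B = Add(Rational(-3, 5), Mul(Rational(1, 5), Add(10, Mul(-1, 5)))) = Add(Rational(-3, 5), Mul(Rational(1, 5), Add(10, -5))) = Add(Rational(-3, 5), Mul(Rational(1, 5), 5)) = Add(Rational(-3, 5), 1) = Rational(2, 5) ≈ 0.40000)
Mul(Add(45, B), Function('n')(-4)) = Mul(Add(45, Rational(2, 5)), Mul(2, Pow(-4, 3))) = Mul(Rational(227, 5), Mul(2, -64)) = Mul(Rational(227, 5), -128) = Rational(-29056, 5)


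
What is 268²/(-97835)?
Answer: -71824/97835 ≈ -0.73413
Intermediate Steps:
268²/(-97835) = 71824*(-1/97835) = -71824/97835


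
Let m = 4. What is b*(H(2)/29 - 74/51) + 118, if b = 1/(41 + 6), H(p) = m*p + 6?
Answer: 8201102/69513 ≈ 117.98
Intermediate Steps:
H(p) = 6 + 4*p (H(p) = 4*p + 6 = 6 + 4*p)
b = 1/47 ≈ 0.021277
b*(H(2)/29 - 74/51) + 118 = ((6 + 4*2)/29 - 74/51)/47 + 118 = ((6 + 8)*(1/29) - 74*1/51)/47 + 118 = (14*(1/29) - 74/51)/47 + 118 = (14/29 - 74/51)/47 + 118 = (1/47)*(-1432/1479) + 118 = -1432/69513 + 118 = 8201102/69513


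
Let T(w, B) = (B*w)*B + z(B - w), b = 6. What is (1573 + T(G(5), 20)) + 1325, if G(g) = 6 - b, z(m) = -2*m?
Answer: 2858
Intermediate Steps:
G(g) = 0 (G(g) = 6 - 1*6 = 6 - 6 = 0)
T(w, B) = -2*B + 2*w + w*B² (T(w, B) = (B*w)*B - 2*(B - w) = w*B² + (-2*B + 2*w) = -2*B + 2*w + w*B²)
(1573 + T(G(5), 20)) + 1325 = (1573 + (-2*20 + 2*0 + 0*20²)) + 1325 = (1573 + (-40 + 0 + 0*400)) + 1325 = (1573 + (-40 + 0 + 0)) + 1325 = (1573 - 40) + 1325 = 1533 + 1325 = 2858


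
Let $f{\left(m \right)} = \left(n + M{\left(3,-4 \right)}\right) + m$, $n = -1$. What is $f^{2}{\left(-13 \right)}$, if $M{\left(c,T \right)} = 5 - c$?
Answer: $144$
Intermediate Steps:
$f{\left(m \right)} = 1 + m$ ($f{\left(m \right)} = \left(-1 + \left(5 - 3\right)\right) + m = \left(-1 + 2\right) + m = 1 + m$)
$f^{2}{\left(-13 \right)} = \left(1 - 13\right)^{2} = \left(-12\right)^{2} = 144$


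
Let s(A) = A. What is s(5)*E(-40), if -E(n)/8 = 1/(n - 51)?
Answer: 40/91 ≈ 0.43956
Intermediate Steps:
E(n) = -8/(-51 + n) (E(n) = -8/(n - 51) = -8/(-51 + n))
s(5)*E(-40) = 5*(-8/(-51 - 40)) = 5*(-8/(-91)) = 5*(-8*(-1/91)) = 5*(8/91) = 40/91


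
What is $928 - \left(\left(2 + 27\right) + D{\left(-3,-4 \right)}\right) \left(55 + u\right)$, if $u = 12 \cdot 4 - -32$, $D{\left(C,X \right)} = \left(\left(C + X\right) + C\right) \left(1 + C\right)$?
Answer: $-5687$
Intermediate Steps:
$D{\left(C,X \right)} = \left(1 + C\right) \left(X + 2 C\right)$ ($D{\left(C,X \right)} = \left(X + 2 C\right) \left(1 + C\right) = \left(1 + C\right) \left(X + 2 C\right)$)
$u = 80$ ($u = 48 + 32 = 80$)
$928 - \left(\left(2 + 27\right) + D{\left(-3,-4 \right)}\right) \left(55 + u\right) = 928 - \left(\left(2 + 27\right) + \left(-4 + 2 \left(-3\right) + 2 \left(-3\right)^{2} - -12\right)\right) \left(55 + 80\right) = 928 - \left(29 + \left(-4 - 6 + 2 \cdot 9 + 12\right)\right) 135 = 928 - \left(29 + \left(-4 - 6 + 18 + 12\right)\right) 135 = 928 - \left(29 + 20\right) 135 = 928 - 49 \cdot 135 = 928 - 6615 = -5687$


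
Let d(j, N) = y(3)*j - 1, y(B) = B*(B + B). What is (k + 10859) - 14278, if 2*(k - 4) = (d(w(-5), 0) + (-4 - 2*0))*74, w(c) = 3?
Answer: -1602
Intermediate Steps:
y(B) = 2*B² (y(B) = B*(2*B) = 2*B²)
d(j, N) = -1 + 18*j (d(j, N) = (2*3²)*j - 1 = (2*9)*j - 1 = 18*j - 1 = -1 + 18*j)
k = 1817 (k = 4 + (((-1 + 18*3) + (-4 - 2*0))*74)/2 = 4 + (((-1 + 54) + (-4 + 0))*74)/2 = 4 + ((53 - 4)*74)/2 = 4 + (49*74)/2 = 4 + (½)*3626 = 4 + 1813 = 1817)
(k + 10859) - 14278 = (1817 + 10859) - 14278 = 12676 - 14278 = -1602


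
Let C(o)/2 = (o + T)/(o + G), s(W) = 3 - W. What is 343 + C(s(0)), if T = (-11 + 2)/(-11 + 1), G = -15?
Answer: 6847/20 ≈ 342.35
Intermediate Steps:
T = 9/10 (T = -9/(-10) = -9*(-⅒) = 9/10 ≈ 0.90000)
C(o) = 2*(9/10 + o)/(-15 + o) (C(o) = 2*((o + 9/10)/(o - 15)) = 2*((9/10 + o)/(-15 + o)) = 2*(9/10 + o)/(-15 + o))
343 + C(s(0)) = 343 + (9 + 10*(3 - 1*0))/(5*(-15 + (3 - 1*0))) = 343 + (9 + 10*(3 + 0))/(5*(-15 + (3 + 0))) = 343 + (9 + 10*3)/(5*(-15 + 3)) = 343 + (⅕)*(9 + 30)/(-12) = 343 + (⅕)*(-1/12)*39 = 343 - 13/20 = 6847/20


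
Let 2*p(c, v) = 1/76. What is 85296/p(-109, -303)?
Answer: 12964992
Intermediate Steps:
p(c, v) = 1/152 (p(c, v) = (½)/76 = (½)*(1/76) = 1/152)
85296/p(-109, -303) = 85296/(1/152) = 85296*152 = 12964992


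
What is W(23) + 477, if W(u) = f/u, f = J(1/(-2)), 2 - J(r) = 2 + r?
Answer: 21943/46 ≈ 477.02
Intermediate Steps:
J(r) = -r (J(r) = 2 - (2 + r) = 2 + (-2 - r) = -r)
f = ½ (f = -1/(-2) = -1*(-½) = ½ ≈ 0.50000)
W(u) = 1/(2*u)
W(23) + 477 = (½)/23 + 477 = (½)*(1/23) + 477 = 1/46 + 477 = 21943/46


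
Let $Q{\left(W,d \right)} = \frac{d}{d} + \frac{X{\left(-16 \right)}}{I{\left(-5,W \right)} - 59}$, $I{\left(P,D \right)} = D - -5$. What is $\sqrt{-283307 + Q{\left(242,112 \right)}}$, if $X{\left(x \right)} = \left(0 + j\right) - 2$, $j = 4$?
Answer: $\frac{i \sqrt{2503291722}}{94} \approx 532.26 i$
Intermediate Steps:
$I{\left(P,D \right)} = 5 + D$ ($I{\left(P,D \right)} = D + 5 = 5 + D$)
$X{\left(x \right)} = 2$ ($X{\left(x \right)} = \left(0 + 4\right) - 2 = 4 - 2 = 2$)
$Q{\left(W,d \right)} = 1 + \frac{2}{-54 + W}$ ($Q{\left(W,d \right)} = \frac{d}{d} + \frac{2}{\left(5 + W\right) - 59} = 1 + \frac{2}{-54 + W}$)
$\sqrt{-283307 + Q{\left(242,112 \right)}} = \sqrt{-283307 + \frac{-52 + 242}{-54 + 242}} = \sqrt{-283307 + \frac{1}{188} \cdot 190} = \sqrt{-283307 + \frac{95}{94}} = \sqrt{- \frac{26630763}{94}} = \frac{i \sqrt{2503291722}}{94}$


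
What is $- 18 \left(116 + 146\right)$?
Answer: $-4716$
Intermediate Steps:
$- 18 \left(116 + 146\right) = \left(-18\right) 262 = -4716$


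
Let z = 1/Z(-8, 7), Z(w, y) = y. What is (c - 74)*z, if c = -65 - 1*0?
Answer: -139/7 ≈ -19.857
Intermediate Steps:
c = -65 (c = -65 + 0 = -65)
z = ⅐ (z = 1/7 = ⅐ ≈ 0.14286)
(c - 74)*z = (-65 - 74)*(⅐) = -139*⅐ = -139/7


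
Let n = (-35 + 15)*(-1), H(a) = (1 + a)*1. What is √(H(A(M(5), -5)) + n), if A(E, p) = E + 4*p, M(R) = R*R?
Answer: √26 ≈ 5.0990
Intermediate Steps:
M(R) = R²
H(a) = 1 + a
n = 20 (n = -20*(-1) = 20)
√(H(A(M(5), -5)) + n) = √((1 + (5² + 4*(-5))) + 20) = √((1 + (25 - 20)) + 20) = √((1 + 5) + 20) = √(6 + 20) = √26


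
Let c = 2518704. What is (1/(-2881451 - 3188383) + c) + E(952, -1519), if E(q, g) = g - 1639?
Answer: 15268946639363/6069834 ≈ 2.5155e+6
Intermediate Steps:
E(q, g) = -1639 + g
(1/(-2881451 - 3188383) + c) + E(952, -1519) = (1/(-2881451 - 3188383) + 2518704) + (-1639 - 1519) = (1/(-6069834) + 2518704) - 3158 = (-1/6069834 + 2518704) - 3158 = 15288115175135/6069834 - 3158 = 15268946639363/6069834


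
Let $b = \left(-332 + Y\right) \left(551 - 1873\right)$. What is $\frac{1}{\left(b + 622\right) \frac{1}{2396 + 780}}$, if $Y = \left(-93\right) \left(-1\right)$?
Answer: $\frac{794}{79145} \approx 0.010032$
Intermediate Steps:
$Y = 93$
$b = 315958$ ($b = \left(-332 + 93\right) \left(551 - 1873\right) = \left(-239\right) \left(-1322\right) = 315958$)
$\frac{1}{\left(b + 622\right) \frac{1}{2396 + 780}} = \frac{1}{\left(315958 + 622\right) \frac{1}{2396 + 780}} = \frac{1}{316580 \cdot \frac{1}{3176}} = \frac{1}{\frac{79145}{794}} = \frac{794}{79145}$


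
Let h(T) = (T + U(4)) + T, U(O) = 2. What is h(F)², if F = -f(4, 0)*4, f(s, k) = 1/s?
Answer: 0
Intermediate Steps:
F = -1 (F = -1/4*4 = -1*¼*4 = -¼*4 = -1)
h(T) = 2 + 2*T (h(T) = (T + 2) + T = (2 + T) + T = 2 + 2*T)
h(F)² = (2 + 2*(-1))² = (2 - 2)² = 0² = 0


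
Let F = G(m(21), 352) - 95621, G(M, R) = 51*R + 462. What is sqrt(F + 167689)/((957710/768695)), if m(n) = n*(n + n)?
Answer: 153739*sqrt(90482)/191542 ≈ 241.44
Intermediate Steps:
m(n) = 2*n**2 (m(n) = n*(2*n) = 2*n**2)
G(M, R) = 462 + 51*R
F = -77207 (F = (462 + 51*352) - 95621 = (462 + 17952) - 95621 = 18414 - 95621 = -77207)
sqrt(F + 167689)/((957710/768695)) = sqrt(-77207 + 167689)/((957710/768695)) = sqrt(90482)/((957710*(1/768695))) = sqrt(90482)/(191542/153739) = sqrt(90482)*(153739/191542) = 153739*sqrt(90482)/191542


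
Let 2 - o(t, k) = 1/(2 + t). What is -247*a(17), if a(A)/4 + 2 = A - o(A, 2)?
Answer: -12896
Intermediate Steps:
o(t, k) = 2 - 1/(2 + t)
a(A) = -8 + 4*A - 4*(3 + 2*A)/(2 + A) (a(A) = -8 + 4*(A - (3 + 2*A)/(2 + A)) = -8 + (4*A - 4*(3 + 2*A)/(2 + A)) = -8 + 4*A - 4*(3 + 2*A)/(2 + A))
-247*a(17) = -988*(-7 + 17² - 2*17)/(2 + 17) = -988*(-7 + 289 - 34)/19 = -988*248/19 = -247*992/19 = -12896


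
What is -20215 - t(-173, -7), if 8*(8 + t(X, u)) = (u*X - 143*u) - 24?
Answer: -40961/2 ≈ -20481.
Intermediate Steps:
t(X, u) = -11 - 143*u/8 + X*u/8 (t(X, u) = -8 + ((u*X - 143*u) - 24)/8 = -8 + ((X*u - 143*u) - 24)/8 = -8 + ((-143*u + X*u) - 24)/8 = -8 + (-24 - 143*u + X*u)/8 = -8 + (-3 - 143*u/8 + X*u/8) = -11 - 143*u/8 + X*u/8)
-20215 - t(-173, -7) = -20215 - (-11 - 143/8*(-7) + (1/8)*(-173)*(-7)) = -20215 - (-11 + 1001/8 + 1211/8) = -20215 - 1*531/2 = -20215 - 531/2 = -40961/2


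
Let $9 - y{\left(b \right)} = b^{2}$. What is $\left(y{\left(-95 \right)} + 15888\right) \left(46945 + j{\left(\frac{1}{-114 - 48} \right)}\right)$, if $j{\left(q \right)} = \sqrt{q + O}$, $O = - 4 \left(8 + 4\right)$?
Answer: $322606040 + \frac{3436 i \sqrt{15554}}{9} \approx 3.2261 \cdot 10^{8} + 47614.0 i$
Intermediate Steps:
$O = -48$ ($O = \left(-4\right) 12 = -48$)
$y{\left(b \right)} = 9 - b^{2}$
$j{\left(q \right)} = \sqrt{-48 + q}$ ($j{\left(q \right)} = \sqrt{q - 48} = \sqrt{-48 + q}$)
$\left(y{\left(-95 \right)} + 15888\right) \left(46945 + j{\left(\frac{1}{-114 - 48} \right)}\right) = \left(\left(9 - \left(-95\right)^{2}\right) + 15888\right) \left(46945 + \sqrt{-48 + \frac{1}{-114 - 48}}\right) = \left(\left(9 - 9025\right) + 15888\right) \left(46945 + \sqrt{-48 + \frac{1}{-162}}\right) = \left(\left(9 - 9025\right) + 15888\right) \left(46945 + \sqrt{-48 - \frac{1}{162}}\right) = \left(-9016 + 15888\right) \left(46945 + \sqrt{- \frac{7777}{162}}\right) = 6872 \left(46945 + \frac{i \sqrt{15554}}{18}\right) = 322606040 + \frac{3436 i \sqrt{15554}}{9}$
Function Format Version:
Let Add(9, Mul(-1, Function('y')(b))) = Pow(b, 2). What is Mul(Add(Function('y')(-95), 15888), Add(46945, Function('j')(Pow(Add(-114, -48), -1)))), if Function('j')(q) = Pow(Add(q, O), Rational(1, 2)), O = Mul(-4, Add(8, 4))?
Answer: Add(322606040, Mul(Rational(3436, 9), I, Pow(15554, Rational(1, 2)))) ≈ Add(3.2261e+8, Mul(47614., I))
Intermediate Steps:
O = -48 (O = Mul(-4, 12) = -48)
Function('y')(b) = Add(9, Mul(-1, Pow(b, 2)))
Function('j')(q) = Pow(Add(-48, q), Rational(1, 2)) (Function('j')(q) = Pow(Add(q, -48), Rational(1, 2)) = Pow(Add(-48, q), Rational(1, 2)))
Mul(Add(Function('y')(-95), 15888), Add(46945, Function('j')(Pow(Add(-114, -48), -1)))) = Mul(Add(Add(9, Mul(-1, Pow(-95, 2))), 15888), Add(46945, Pow(Add(-48, Pow(Add(-114, -48), -1)), Rational(1, 2)))) = Mul(Add(Add(9, Mul(-1, 9025)), 15888), Add(46945, Pow(Add(-48, Pow(-162, -1)), Rational(1, 2)))) = Mul(Add(Add(9, -9025), 15888), Add(46945, Pow(Add(-48, Rational(-1, 162)), Rational(1, 2)))) = Mul(Add(-9016, 15888), Add(46945, Pow(Rational(-7777, 162), Rational(1, 2)))) = Mul(6872, Add(46945, Mul(Rational(1, 18), I, Pow(15554, Rational(1, 2))))) = Add(322606040, Mul(Rational(3436, 9), I, Pow(15554, Rational(1, 2))))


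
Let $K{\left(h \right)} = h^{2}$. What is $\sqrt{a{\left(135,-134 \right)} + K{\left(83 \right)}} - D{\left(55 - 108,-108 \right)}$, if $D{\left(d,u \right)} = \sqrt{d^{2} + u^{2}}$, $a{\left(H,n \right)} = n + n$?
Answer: $\sqrt{6621} - \sqrt{14473} \approx -38.934$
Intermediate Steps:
$a{\left(H,n \right)} = 2 n$
$\sqrt{a{\left(135,-134 \right)} + K{\left(83 \right)}} - D{\left(55 - 108,-108 \right)} = \sqrt{2 \left(-134\right) + 83^{2}} - \sqrt{\left(55 - 108\right)^{2} + \left(-108\right)^{2}} = \sqrt{-268 + 6889} - \sqrt{\left(55 - 108\right)^{2} + 11664} = \sqrt{6621} - \sqrt{\left(-53\right)^{2} + 11664} = \sqrt{6621} - \sqrt{2809 + 11664} = \sqrt{6621} - \sqrt{14473}$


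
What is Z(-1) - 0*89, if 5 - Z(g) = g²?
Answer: 4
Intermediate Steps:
Z(g) = 5 - g²
Z(-1) - 0*89 = (5 - 1*(-1)²) - 0*89 = (5 - 1*1) - 1*0 = (5 - 1) + 0 = 4 + 0 = 4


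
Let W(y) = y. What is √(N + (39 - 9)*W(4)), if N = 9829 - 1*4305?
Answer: 2*√1411 ≈ 75.127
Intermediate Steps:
N = 5524 (N = 9829 - 4305 = 5524)
√(N + (39 - 9)*W(4)) = √(5524 + (39 - 9)*4) = √(5524 + 30*4) = √(5524 + 120) = √5644 = 2*√1411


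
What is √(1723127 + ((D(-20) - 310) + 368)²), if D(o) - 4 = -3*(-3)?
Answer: 2*√432042 ≈ 1314.6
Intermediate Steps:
D(o) = 13 (D(o) = 4 - 3*(-3) = 4 + 9 = 13)
√(1723127 + ((D(-20) - 310) + 368)²) = √(1723127 + ((13 - 310) + 368)²) = √(1723127 + (-297 + 368)²) = √(1723127 + 71²) = √(1723127 + 5041) = √1728168 = 2*√432042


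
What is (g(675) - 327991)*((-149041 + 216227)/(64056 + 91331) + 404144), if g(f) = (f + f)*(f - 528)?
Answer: -8135018173790474/155387 ≈ -5.2353e+10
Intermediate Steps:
g(f) = 2*f*(-528 + f) (g(f) = (2*f)*(-528 + f) = 2*f*(-528 + f))
(g(675) - 327991)*((-149041 + 216227)/(64056 + 91331) + 404144) = (2*675*(-528 + 675) - 327991)*((-149041 + 216227)/(64056 + 91331) + 404144) = (2*675*147 - 327991)*(67186/155387 + 404144) = (198450 - 327991)*(67186*(1/155387) + 404144) = -129541*(67186/155387 + 404144) = -129541*62798790914/155387 = -8135018173790474/155387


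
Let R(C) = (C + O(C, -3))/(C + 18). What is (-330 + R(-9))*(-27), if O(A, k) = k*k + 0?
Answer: 8910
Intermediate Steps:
O(A, k) = k² (O(A, k) = k² + 0 = k²)
R(C) = (9 + C)/(18 + C) (R(C) = (C + (-3)²)/(C + 18) = (C + 9)/(18 + C) = (9 + C)/(18 + C))
(-330 + R(-9))*(-27) = (-330 + (9 - 9)/(18 - 9))*(-27) = (-330 + 0/9)*(-27) = (-330 + (⅑)*0)*(-27) = (-330 + 0)*(-27) = -330*(-27) = 8910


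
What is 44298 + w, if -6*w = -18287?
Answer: 284075/6 ≈ 47346.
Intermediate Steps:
w = 18287/6 (w = -1/6*(-18287) = 18287/6 ≈ 3047.8)
44298 + w = 44298 + 18287/6 = 284075/6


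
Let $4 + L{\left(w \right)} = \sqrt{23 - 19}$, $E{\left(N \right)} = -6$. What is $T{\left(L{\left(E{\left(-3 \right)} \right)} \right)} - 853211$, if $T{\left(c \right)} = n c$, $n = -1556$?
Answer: $-850099$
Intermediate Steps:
$L{\left(w \right)} = -2$ ($L{\left(w \right)} = -4 + \sqrt{23 - 19} = -4 + \sqrt{4} = -4 + 2 = -2$)
$T{\left(c \right)} = - 1556 c$
$T{\left(L{\left(E{\left(-3 \right)} \right)} \right)} - 853211 = \left(-1556\right) \left(-2\right) - 853211 = 3112 - 853211 = -850099$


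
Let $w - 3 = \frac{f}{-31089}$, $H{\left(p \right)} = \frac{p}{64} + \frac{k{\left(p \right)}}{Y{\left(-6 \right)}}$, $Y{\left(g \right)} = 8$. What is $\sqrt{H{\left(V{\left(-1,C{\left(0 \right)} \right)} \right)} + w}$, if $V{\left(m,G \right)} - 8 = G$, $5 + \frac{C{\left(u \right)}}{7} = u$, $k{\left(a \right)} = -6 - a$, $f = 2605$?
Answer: $\frac{\sqrt{316669973613}}{248712} \approx 2.2626$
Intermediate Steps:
$C{\left(u \right)} = -35 + 7 u$
$V{\left(m,G \right)} = 8 + G$
$H{\left(p \right)} = - \frac{3}{4} - \frac{7 p}{64}$ ($H{\left(p \right)} = \frac{p}{64} + \frac{-6 - p}{8} = p \frac{1}{64} + \left(-6 - p\right) \frac{1}{8} = \frac{p}{64} - \left(\frac{3}{4} + \frac{p}{8}\right) = - \frac{3}{4} - \frac{7 p}{64}$)
$w = \frac{90662}{31089}$ ($w = 3 + \frac{2605}{-31089} = 3 + 2605 \left(- \frac{1}{31089}\right) = 3 - \frac{2605}{31089} = \frac{90662}{31089} \approx 2.9162$)
$\sqrt{H{\left(V{\left(-1,C{\left(0 \right)} \right)} \right)} + w} = \sqrt{\left(- \frac{3}{4} - \frac{7 \left(8 + \left(-35 + 7 \cdot 0\right)\right)}{64}\right) + \frac{90662}{31089}} = \sqrt{\left(- \frac{3}{4} - \frac{7 \left(8 + \left(-35 + 0\right)\right)}{64}\right) + \frac{90662}{31089}} = \sqrt{\left(- \frac{3}{4} - \frac{7 \left(8 - 35\right)}{64}\right) + \frac{90662}{31089}} = \sqrt{\left(- \frac{3}{4} - - \frac{189}{64}\right) + \frac{90662}{31089}} = \sqrt{\left(- \frac{3}{4} + \frac{189}{64}\right) + \frac{90662}{31089}} = \sqrt{\frac{141}{64} + \frac{90662}{31089}} = \sqrt{\frac{10185917}{1989696}} = \frac{\sqrt{316669973613}}{248712}$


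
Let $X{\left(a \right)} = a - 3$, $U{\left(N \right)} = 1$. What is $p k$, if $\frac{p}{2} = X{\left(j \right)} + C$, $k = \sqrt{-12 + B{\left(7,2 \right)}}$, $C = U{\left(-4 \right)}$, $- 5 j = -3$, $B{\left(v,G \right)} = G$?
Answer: $- \frac{14 i \sqrt{10}}{5} \approx - 8.8544 i$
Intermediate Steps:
$j = \frac{3}{5}$ ($j = \left(- \frac{1}{5}\right) \left(-3\right) = \frac{3}{5} \approx 0.6$)
$C = 1$
$k = i \sqrt{10}$ ($k = \sqrt{-12 + 2} = \sqrt{-10} = i \sqrt{10} \approx 3.1623 i$)
$X{\left(a \right)} = -3 + a$ ($X{\left(a \right)} = a - 3 = -3 + a$)
$p = - \frac{14}{5}$ ($p = 2 \left(\left(-3 + \frac{3}{5}\right) + 1\right) = 2 \left(- \frac{12}{5} + 1\right) = 2 \left(- \frac{7}{5}\right) = - \frac{14}{5} \approx -2.8$)
$p k = - \frac{14 i \sqrt{10}}{5}$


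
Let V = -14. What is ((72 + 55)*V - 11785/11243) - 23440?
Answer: -283537759/11243 ≈ -25219.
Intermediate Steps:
((72 + 55)*V - 11785/11243) - 23440 = ((72 + 55)*(-14) - 11785/11243) - 23440 = (127*(-14) - 11785*1/11243) - 23440 = (-1778 - 11785/11243) - 23440 = -20001839/11243 - 23440 = -283537759/11243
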